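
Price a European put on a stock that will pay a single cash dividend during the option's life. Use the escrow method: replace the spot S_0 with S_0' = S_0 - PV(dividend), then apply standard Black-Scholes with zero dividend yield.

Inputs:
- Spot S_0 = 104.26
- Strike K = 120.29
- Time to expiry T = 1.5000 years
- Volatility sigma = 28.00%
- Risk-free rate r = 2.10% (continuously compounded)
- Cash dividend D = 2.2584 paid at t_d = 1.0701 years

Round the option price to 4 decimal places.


Answer: Price = 23.2265

Derivation:
PV(D) = D * exp(-r * t_d) = 2.2584 * 0.97777852 = 2.20821500
S_0' = S_0 - PV(D) = 104.2600 - 2.20821500 = 102.05178500
d1 = (ln(S_0'/K) + (r + sigma^2/2)*T) / (sigma*sqrt(T)) = -0.21615322
d2 = d1 - sigma*sqrt(T) = -0.55908178
exp(-rT) = 0.96899096
N(-d1) = 0.58556584; N(-d2) = 0.71194705
P = K * exp(-rT) * N(-d2) - S_0' * N(-d1) = 120.2900 * 0.96899096 * 0.71194705 - 102.05178500 * 0.58556584 = 23.2265


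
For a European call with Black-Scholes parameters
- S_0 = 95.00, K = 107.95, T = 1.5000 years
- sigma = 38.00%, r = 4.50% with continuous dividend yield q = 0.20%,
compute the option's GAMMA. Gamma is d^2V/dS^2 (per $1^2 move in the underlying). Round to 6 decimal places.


Answer: Gamma = 0.008954

Derivation:
d1 = 0.0967091525; d2 = -0.3686938986
phi(d1) = 0.3970810499; exp(-qT) = 0.9970044955; exp(-rT) = 0.9347277206
Gamma = exp(-qT) * phi(d1) / (S * sigma * sqrt(T)) = 0.9970044955 * 0.3970810499 / (95.0000 * 0.3800 * 1.2247448714) = 0.008954


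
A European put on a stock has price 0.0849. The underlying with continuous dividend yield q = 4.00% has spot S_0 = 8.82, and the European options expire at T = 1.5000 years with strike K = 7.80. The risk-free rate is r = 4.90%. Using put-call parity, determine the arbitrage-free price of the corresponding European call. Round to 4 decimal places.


Answer: Call price = 1.1440

Derivation:
Put-call parity: C - P = S_0 * exp(-qT) - K * exp(-rT).
S_0 * exp(-qT) = 8.8200 * 0.94176453 = 8.30636319
K * exp(-rT) = 7.8000 * 0.92913615 = 7.24726194
C = P + S*exp(-qT) - K*exp(-rT)
C = 0.0849 + 8.30636319 - 7.24726194 = 1.1440


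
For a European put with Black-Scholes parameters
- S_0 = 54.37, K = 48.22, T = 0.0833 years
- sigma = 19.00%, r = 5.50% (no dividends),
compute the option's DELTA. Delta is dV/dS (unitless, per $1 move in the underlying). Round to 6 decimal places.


Answer: Delta = -0.010725

Derivation:
d1 = 2.2999621119; d2 = 2.2451248071
phi(d1) = 0.0283295063; exp(-qT) = 1.0000000000; exp(-rT) = 0.9954289791
N(-d1) = 0.0107251833
Delta = -exp(-qT) * N(-d1) = -1.0000000000 * 0.0107251833 = -0.010725


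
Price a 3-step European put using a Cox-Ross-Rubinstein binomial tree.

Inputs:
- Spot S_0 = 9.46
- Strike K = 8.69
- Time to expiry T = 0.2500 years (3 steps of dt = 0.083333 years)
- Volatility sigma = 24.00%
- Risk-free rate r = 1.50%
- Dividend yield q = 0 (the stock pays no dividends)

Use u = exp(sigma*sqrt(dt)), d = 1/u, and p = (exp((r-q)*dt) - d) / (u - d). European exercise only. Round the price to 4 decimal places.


dt = T/N = 0.083333
u = exp(sigma*sqrt(dt)) = 1.071738; d = 1/u = 0.933063
p = (exp((r-q)*dt) - d) / (u - d) = 0.491706
Discount per step: exp(-r*dt) = 0.998751
Stock lattice S(k, i) with i counting down-moves:
  k=0: S(0,0) = 9.4600
  k=1: S(1,0) = 10.1386; S(1,1) = 8.8268
  k=2: S(2,0) = 10.8660; S(2,1) = 9.4600; S(2,2) = 8.2359
  k=3: S(3,0) = 11.6455; S(3,1) = 10.1386; S(3,2) = 8.8268; S(3,3) = 7.6847
Terminal payoffs V(N, i) = max(K - S_T, 0):
  V(3,0) = 0.000000; V(3,1) = 0.000000; V(3,2) = 0.000000; V(3,3) = 1.005339
Backward induction: V(k, i) = exp(-r*dt) * [p * V(k+1, i) + (1-p) * V(k+1, i+1)].
  V(2,0) = exp(-r*dt) * [p*0.000000 + (1-p)*0.000000] = 0.000000
  V(2,1) = exp(-r*dt) * [p*0.000000 + (1-p)*0.000000] = 0.000000
  V(2,2) = exp(-r*dt) * [p*0.000000 + (1-p)*1.005339] = 0.510369
  V(1,0) = exp(-r*dt) * [p*0.000000 + (1-p)*0.000000] = 0.000000
  V(1,1) = exp(-r*dt) * [p*0.000000 + (1-p)*0.510369] = 0.259094
  V(0,0) = exp(-r*dt) * [p*0.000000 + (1-p)*0.259094] = 0.131531

Answer: Price = V(0,0) = 0.1315


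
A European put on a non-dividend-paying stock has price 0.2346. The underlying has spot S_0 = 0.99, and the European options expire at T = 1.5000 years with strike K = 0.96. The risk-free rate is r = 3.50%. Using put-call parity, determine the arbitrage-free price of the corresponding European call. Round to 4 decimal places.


Put-call parity: C - P = S_0 * exp(-qT) - K * exp(-rT).
S_0 * exp(-qT) = 0.9900 * 1.00000000 = 0.99000000
K * exp(-rT) = 0.9600 * 0.94885432 = 0.91090015
C = P + S*exp(-qT) - K*exp(-rT)
C = 0.2346 + 0.99000000 - 0.91090015 = 0.3137

Answer: Call price = 0.3137


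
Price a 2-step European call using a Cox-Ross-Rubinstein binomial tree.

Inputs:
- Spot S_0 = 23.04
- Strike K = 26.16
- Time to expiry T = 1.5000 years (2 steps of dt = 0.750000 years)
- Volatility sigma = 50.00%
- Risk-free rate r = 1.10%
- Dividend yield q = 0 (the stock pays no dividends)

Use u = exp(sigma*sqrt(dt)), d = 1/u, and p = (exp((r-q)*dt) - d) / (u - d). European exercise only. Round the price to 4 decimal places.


Answer: Price = V(0,0) = 4.5642

Derivation:
dt = T/N = 0.750000
u = exp(sigma*sqrt(dt)) = 1.541896; d = 1/u = 0.648552
p = (exp((r-q)*dt) - d) / (u - d) = 0.402680
Discount per step: exp(-r*dt) = 0.991784
Stock lattice S(k, i) with i counting down-moves:
  k=0: S(0,0) = 23.0400
  k=1: S(1,0) = 35.5253; S(1,1) = 14.9426
  k=2: S(2,0) = 54.7763; S(2,1) = 23.0400; S(2,2) = 9.6911
Terminal payoffs V(N, i) = max(S_T - K, 0):
  V(2,0) = 28.616279; V(2,1) = 0.000000; V(2,2) = 0.000000
Backward induction: V(k, i) = exp(-r*dt) * [p * V(k+1, i) + (1-p) * V(k+1, i+1)].
  V(1,0) = exp(-r*dt) * [p*28.616279 + (1-p)*0.000000] = 11.428537
  V(1,1) = exp(-r*dt) * [p*0.000000 + (1-p)*0.000000] = 0.000000
  V(0,0) = exp(-r*dt) * [p*11.428537 + (1-p)*0.000000] = 4.564236


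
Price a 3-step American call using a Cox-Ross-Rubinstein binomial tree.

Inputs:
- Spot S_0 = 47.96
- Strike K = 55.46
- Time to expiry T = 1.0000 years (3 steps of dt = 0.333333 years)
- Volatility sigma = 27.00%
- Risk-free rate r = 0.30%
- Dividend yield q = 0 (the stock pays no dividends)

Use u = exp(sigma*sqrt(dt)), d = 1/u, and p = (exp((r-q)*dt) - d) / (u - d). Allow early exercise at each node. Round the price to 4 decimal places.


dt = T/N = 0.333333
u = exp(sigma*sqrt(dt)) = 1.168691; d = 1/u = 0.855658
p = (exp((r-q)*dt) - d) / (u - d) = 0.464304
Discount per step: exp(-r*dt) = 0.999000
Stock lattice S(k, i) with i counting down-moves:
  k=0: S(0,0) = 47.9600
  k=1: S(1,0) = 56.0504; S(1,1) = 41.0374
  k=2: S(2,0) = 65.5057; S(2,1) = 47.9600; S(2,2) = 35.1139
  k=3: S(3,0) = 76.5559; S(3,1) = 56.0504; S(3,2) = 41.0374; S(3,3) = 30.0455
Terminal payoffs V(N, i) = max(S_T - K, 0):
  V(3,0) = 21.095889; V(3,1) = 0.590435; V(3,2) = 0.000000; V(3,3) = 0.000000
Backward induction: V(k, i) = exp(-r*dt) * [p * V(k+1, i) + (1-p) * V(k+1, i+1)]; then take max(V_cont, immediate exercise) for American.
  V(2,0) = exp(-r*dt) * [p*21.095889 + (1-p)*0.590435] = 10.101087; exercise = 10.045655; V(2,0) = max -> 10.101087
  V(2,1) = exp(-r*dt) * [p*0.590435 + (1-p)*0.000000] = 0.273867; exercise = 0.000000; V(2,1) = max -> 0.273867
  V(2,2) = exp(-r*dt) * [p*0.000000 + (1-p)*0.000000] = 0.000000; exercise = 0.000000; V(2,2) = max -> 0.000000
  V(1,0) = exp(-r*dt) * [p*10.101087 + (1-p)*0.273867] = 4.831848; exercise = 0.590435; V(1,0) = max -> 4.831848
  V(1,1) = exp(-r*dt) * [p*0.273867 + (1-p)*0.000000] = 0.127030; exercise = 0.000000; V(1,1) = max -> 0.127030
  V(0,0) = exp(-r*dt) * [p*4.831848 + (1-p)*0.127030] = 2.309184; exercise = 0.000000; V(0,0) = max -> 2.309184

Answer: Price = V(0,0) = 2.3092


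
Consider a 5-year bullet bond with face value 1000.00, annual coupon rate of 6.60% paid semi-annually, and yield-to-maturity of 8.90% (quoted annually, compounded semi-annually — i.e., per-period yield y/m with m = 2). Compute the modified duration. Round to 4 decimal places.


Coupon per period c = face * coupon_rate / m = 33.000000
Periods per year m = 2; per-period yield y/m = 0.044500
Number of cashflows N = 10
Cashflows (t years, CF_t, discount factor 1/(1+y/m)^(m*t), PV):
  t = 0.5000: CF_t = 33.000000, DF = 0.957396, PV = 31.594064
  t = 1.0000: CF_t = 33.000000, DF = 0.916607, PV = 30.248027
  t = 1.5000: CF_t = 33.000000, DF = 0.877556, PV = 28.959336
  t = 2.0000: CF_t = 33.000000, DF = 0.840168, PV = 27.725550
  t = 2.5000: CF_t = 33.000000, DF = 0.804374, PV = 26.544327
  t = 3.0000: CF_t = 33.000000, DF = 0.770104, PV = 25.413429
  t = 3.5000: CF_t = 33.000000, DF = 0.737294, PV = 24.330713
  t = 4.0000: CF_t = 33.000000, DF = 0.705883, PV = 23.294124
  t = 4.5000: CF_t = 33.000000, DF = 0.675809, PV = 22.301699
  t = 5.0000: CF_t = 1033.000000, DF = 0.647017, PV = 668.368354
Price P = sum_t PV_t = 908.779622
First compute Macaulay numerator sum_t t * PV_t:
  t * PV_t at t = 0.5000: 15.797032
  t * PV_t at t = 1.0000: 30.248027
  t * PV_t at t = 1.5000: 43.439005
  t * PV_t at t = 2.0000: 55.451099
  t * PV_t at t = 2.5000: 66.360817
  t * PV_t at t = 3.0000: 76.240288
  t * PV_t at t = 3.5000: 85.157494
  t * PV_t at t = 4.0000: 93.176497
  t * PV_t at t = 4.5000: 100.357643
  t * PV_t at t = 5.0000: 3341.841768
Macaulay duration D = 3908.069670 / 908.779622 = 4.300349
Modified duration = D / (1 + y/m) = 4.300349 / (1 + 0.044500) = 4.117137

Answer: Modified duration = 4.1171


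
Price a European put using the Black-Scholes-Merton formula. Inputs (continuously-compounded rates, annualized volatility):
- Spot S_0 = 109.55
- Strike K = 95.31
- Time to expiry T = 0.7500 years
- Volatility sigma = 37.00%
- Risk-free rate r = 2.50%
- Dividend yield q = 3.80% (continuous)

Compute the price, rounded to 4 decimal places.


Answer: Price = 7.2785

Derivation:
d1 = (ln(S/K) + (r - q + 0.5*sigma^2) * T) / (sigma * sqrt(T)) = 0.56434843
d2 = d1 - sigma * sqrt(T) = 0.24391903
exp(-rT) = 0.98142469; exp(-qT) = 0.97190229
P = K * exp(-rT) * N(-d2) - S_0 * exp(-qT) * N(-d1)
N(-d1) = 0.28625851; N(-d2) = 0.40364676
P = 95.3100 * 0.98142469 * 0.40364676 - 109.5500 * 0.97190229 * 0.28625851 = 7.2785


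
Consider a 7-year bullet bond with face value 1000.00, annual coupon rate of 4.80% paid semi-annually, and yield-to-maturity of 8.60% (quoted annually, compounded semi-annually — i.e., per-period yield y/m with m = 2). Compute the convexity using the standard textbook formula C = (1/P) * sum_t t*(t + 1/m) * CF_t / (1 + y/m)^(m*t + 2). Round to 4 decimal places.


Coupon per period c = face * coupon_rate / m = 24.000000
Periods per year m = 2; per-period yield y/m = 0.043000
Number of cashflows N = 14
Cashflows (t years, CF_t, discount factor 1/(1+y/m)^(m*t), PV):
  t = 0.5000: CF_t = 24.000000, DF = 0.958773, PV = 23.010547
  t = 1.0000: CF_t = 24.000000, DF = 0.919245, PV = 22.061885
  t = 1.5000: CF_t = 24.000000, DF = 0.881347, PV = 21.152335
  t = 2.0000: CF_t = 24.000000, DF = 0.845012, PV = 20.280283
  t = 2.5000: CF_t = 24.000000, DF = 0.810174, PV = 19.444183
  t = 3.0000: CF_t = 24.000000, DF = 0.776773, PV = 18.642553
  t = 3.5000: CF_t = 24.000000, DF = 0.744749, PV = 17.873972
  t = 4.0000: CF_t = 24.000000, DF = 0.714045, PV = 17.137078
  t = 4.5000: CF_t = 24.000000, DF = 0.684607, PV = 16.430564
  t = 5.0000: CF_t = 24.000000, DF = 0.656382, PV = 15.753177
  t = 5.5000: CF_t = 24.000000, DF = 0.629322, PV = 15.103717
  t = 6.0000: CF_t = 24.000000, DF = 0.603376, PV = 14.481033
  t = 6.5000: CF_t = 24.000000, DF = 0.578501, PV = 13.884020
  t = 7.0000: CF_t = 1024.000000, DF = 0.554651, PV = 567.962469
Price P = sum_t PV_t = 803.217817
Convexity numerator sum_t t*(t + 1/m) * CF_t / (1+y/m)^(m*t + 2):
  t = 0.5000: term = 10.576168
  t = 1.0000: term = 30.420424
  t = 1.5000: term = 58.332549
  t = 2.0000: term = 93.212766
  t = 2.5000: term = 134.054793
  t = 3.0000: term = 179.939319
  t = 3.5000: term = 230.027893
  t = 4.0000: term = 283.557189
  t = 4.5000: term = 339.833640
  t = 5.0000: term = 398.228405
  t = 5.5000: term = 458.172662
  t = 6.0000: term = 519.153195
  t = 6.5000: term = 580.708271
  t = 7.0000: term = 27410.081397
Convexity = (1/P) * sum = 30726.298671 / 803.217817 = 38.254005

Answer: Convexity = 38.2540


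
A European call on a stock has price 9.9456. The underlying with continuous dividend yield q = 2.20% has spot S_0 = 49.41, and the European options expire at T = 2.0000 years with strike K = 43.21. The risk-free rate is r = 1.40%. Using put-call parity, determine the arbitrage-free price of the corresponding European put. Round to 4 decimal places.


Answer: Put price = 4.6794

Derivation:
Put-call parity: C - P = S_0 * exp(-qT) - K * exp(-rT).
S_0 * exp(-qT) = 49.4100 * 0.95695396 = 47.28309504
K * exp(-rT) = 43.2100 * 0.97238837 = 42.01690133
P = C - S*exp(-qT) + K*exp(-rT)
P = 9.9456 - 47.28309504 + 42.01690133 = 4.6794


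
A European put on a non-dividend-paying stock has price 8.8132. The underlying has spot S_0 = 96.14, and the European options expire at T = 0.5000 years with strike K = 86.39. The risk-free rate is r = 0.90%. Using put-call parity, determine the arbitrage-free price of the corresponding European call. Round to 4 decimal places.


Put-call parity: C - P = S_0 * exp(-qT) - K * exp(-rT).
S_0 * exp(-qT) = 96.1400 * 1.00000000 = 96.14000000
K * exp(-rT) = 86.3900 * 0.99551011 = 86.00211839
C = P + S*exp(-qT) - K*exp(-rT)
C = 8.8132 + 96.14000000 - 86.00211839 = 18.9511

Answer: Call price = 18.9511


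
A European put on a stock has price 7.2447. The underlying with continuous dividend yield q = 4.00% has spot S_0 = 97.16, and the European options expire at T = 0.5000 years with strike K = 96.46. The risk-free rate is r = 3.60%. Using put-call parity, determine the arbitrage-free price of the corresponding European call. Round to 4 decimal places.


Answer: Call price = 7.7415

Derivation:
Put-call parity: C - P = S_0 * exp(-qT) - K * exp(-rT).
S_0 * exp(-qT) = 97.1600 * 0.98019867 = 95.23610310
K * exp(-rT) = 96.4600 * 0.98216103 = 94.73925318
C = P + S*exp(-qT) - K*exp(-rT)
C = 7.2447 + 95.23610310 - 94.73925318 = 7.7415


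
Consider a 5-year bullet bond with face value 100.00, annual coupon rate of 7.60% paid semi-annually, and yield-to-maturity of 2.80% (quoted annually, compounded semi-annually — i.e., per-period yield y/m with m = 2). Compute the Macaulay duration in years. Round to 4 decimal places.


Coupon per period c = face * coupon_rate / m = 3.800000
Periods per year m = 2; per-period yield y/m = 0.014000
Number of cashflows N = 10
Cashflows (t years, CF_t, discount factor 1/(1+y/m)^(m*t), PV):
  t = 0.5000: CF_t = 3.800000, DF = 0.986193, PV = 3.747535
  t = 1.0000: CF_t = 3.800000, DF = 0.972577, PV = 3.695793
  t = 1.5000: CF_t = 3.800000, DF = 0.959149, PV = 3.644767
  t = 2.0000: CF_t = 3.800000, DF = 0.945906, PV = 3.594444
  t = 2.5000: CF_t = 3.800000, DF = 0.932847, PV = 3.544817
  t = 3.0000: CF_t = 3.800000, DF = 0.919967, PV = 3.495875
  t = 3.5000: CF_t = 3.800000, DF = 0.907265, PV = 3.447608
  t = 4.0000: CF_t = 3.800000, DF = 0.894739, PV = 3.400008
  t = 4.5000: CF_t = 3.800000, DF = 0.882386, PV = 3.353065
  t = 5.0000: CF_t = 103.800000, DF = 0.870203, PV = 90.327045
Price P = sum_t PV_t = 122.250958
Macaulay numerator sum_t t * PV_t:
  t * PV_t at t = 0.5000: 1.873767
  t * PV_t at t = 1.0000: 3.695793
  t * PV_t at t = 1.5000: 5.467150
  t * PV_t at t = 2.0000: 7.188889
  t * PV_t at t = 2.5000: 8.862043
  t * PV_t at t = 3.0000: 10.487624
  t * PV_t at t = 3.5000: 12.066629
  t * PV_t at t = 4.0000: 13.600033
  t * PV_t at t = 4.5000: 15.088794
  t * PV_t at t = 5.0000: 451.635226
Macaulay duration D = (sum_t t * PV_t) / P = 529.965947 / 122.250958 = 4.335066

Answer: Macaulay duration = 4.3351 years


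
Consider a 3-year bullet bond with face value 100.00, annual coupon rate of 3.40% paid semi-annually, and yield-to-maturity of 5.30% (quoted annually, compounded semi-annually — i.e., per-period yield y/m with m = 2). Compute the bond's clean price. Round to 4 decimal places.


Answer: Price = 94.7934

Derivation:
Coupon per period c = face * coupon_rate / m = 1.700000
Periods per year m = 2; per-period yield y/m = 0.026500
Number of cashflows N = 6
Cashflows (t years, CF_t, discount factor 1/(1+y/m)^(m*t), PV):
  t = 0.5000: CF_t = 1.700000, DF = 0.974184, PV = 1.656113
  t = 1.0000: CF_t = 1.700000, DF = 0.949035, PV = 1.613359
  t = 1.5000: CF_t = 1.700000, DF = 0.924535, PV = 1.571709
  t = 2.0000: CF_t = 1.700000, DF = 0.900667, PV = 1.531134
  t = 2.5000: CF_t = 1.700000, DF = 0.877415, PV = 1.491606
  t = 3.0000: CF_t = 101.700000, DF = 0.854764, PV = 86.929510
Price P = sum_t PV_t = 94.793430


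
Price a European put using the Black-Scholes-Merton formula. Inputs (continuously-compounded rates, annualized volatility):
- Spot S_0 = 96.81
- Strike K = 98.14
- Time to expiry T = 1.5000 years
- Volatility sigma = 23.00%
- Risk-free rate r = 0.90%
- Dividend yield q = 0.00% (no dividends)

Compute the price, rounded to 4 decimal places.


Answer: Price = 10.8513

Derivation:
d1 = (ln(S/K) + (r - q + 0.5*sigma^2) * T) / (sigma * sqrt(T)) = 0.14033185
d2 = d1 - sigma * sqrt(T) = -0.14135947
exp(-rT) = 0.98659072; exp(-qT) = 1.00000000
P = K * exp(-rT) * N(-d2) - S_0 * exp(-qT) * N(-d1)
N(-d1) = 0.44419890; N(-d2) = 0.55620701
P = 98.1400 * 0.98659072 * 0.55620701 - 96.8100 * 1.00000000 * 0.44419890 = 10.8513


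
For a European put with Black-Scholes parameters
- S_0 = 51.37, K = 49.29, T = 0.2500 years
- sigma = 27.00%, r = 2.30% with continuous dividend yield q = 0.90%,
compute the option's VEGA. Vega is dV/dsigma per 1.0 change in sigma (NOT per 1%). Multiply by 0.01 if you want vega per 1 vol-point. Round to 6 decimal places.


d1 = 0.3995972131; d2 = 0.2645972131
phi(d1) = 0.3683294490; exp(-qT) = 0.9977525294; exp(-rT) = 0.9942664996
Vega = S * exp(-qT) * phi(d1) * sqrt(T) = 51.3700 * 0.9977525294 * 0.3683294490 * 0.5000000000 = 9.439280

Answer: Vega = 9.439280


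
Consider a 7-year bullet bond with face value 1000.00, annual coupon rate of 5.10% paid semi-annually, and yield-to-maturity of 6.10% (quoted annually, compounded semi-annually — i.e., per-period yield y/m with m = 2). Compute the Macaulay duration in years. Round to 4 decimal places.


Answer: Macaulay duration = 5.9373 years

Derivation:
Coupon per period c = face * coupon_rate / m = 25.500000
Periods per year m = 2; per-period yield y/m = 0.030500
Number of cashflows N = 14
Cashflows (t years, CF_t, discount factor 1/(1+y/m)^(m*t), PV):
  t = 0.5000: CF_t = 25.500000, DF = 0.970403, PV = 24.745269
  t = 1.0000: CF_t = 25.500000, DF = 0.941681, PV = 24.012877
  t = 1.5000: CF_t = 25.500000, DF = 0.913810, PV = 23.302161
  t = 2.0000: CF_t = 25.500000, DF = 0.886764, PV = 22.612480
  t = 2.5000: CF_t = 25.500000, DF = 0.860518, PV = 21.943212
  t = 3.0000: CF_t = 25.500000, DF = 0.835049, PV = 21.293753
  t = 3.5000: CF_t = 25.500000, DF = 0.810334, PV = 20.663515
  t = 4.0000: CF_t = 25.500000, DF = 0.786350, PV = 20.051931
  t = 4.5000: CF_t = 25.500000, DF = 0.763076, PV = 19.458449
  t = 5.0000: CF_t = 25.500000, DF = 0.740491, PV = 18.882532
  t = 5.5000: CF_t = 25.500000, DF = 0.718575, PV = 18.323660
  t = 6.0000: CF_t = 25.500000, DF = 0.697307, PV = 17.781329
  t = 6.5000: CF_t = 25.500000, DF = 0.676669, PV = 17.255050
  t = 7.0000: CF_t = 1025.500000, DF = 0.656641, PV = 673.385436
Price P = sum_t PV_t = 943.711654
Macaulay numerator sum_t t * PV_t:
  t * PV_t at t = 0.5000: 12.372635
  t * PV_t at t = 1.0000: 24.012877
  t * PV_t at t = 1.5000: 34.953241
  t * PV_t at t = 2.0000: 45.224960
  t * PV_t at t = 2.5000: 54.858030
  t * PV_t at t = 3.0000: 63.881258
  t * PV_t at t = 3.5000: 72.322304
  t * PV_t at t = 4.0000: 80.207726
  t * PV_t at t = 4.5000: 87.563019
  t * PV_t at t = 5.0000: 94.412658
  t * PV_t at t = 5.5000: 100.780130
  t * PV_t at t = 6.0000: 106.687976
  t * PV_t at t = 6.5000: 112.157827
  t * PV_t at t = 7.0000: 4713.698051
Macaulay duration D = (sum_t t * PV_t) / P = 5603.132691 / 943.711654 = 5.937335


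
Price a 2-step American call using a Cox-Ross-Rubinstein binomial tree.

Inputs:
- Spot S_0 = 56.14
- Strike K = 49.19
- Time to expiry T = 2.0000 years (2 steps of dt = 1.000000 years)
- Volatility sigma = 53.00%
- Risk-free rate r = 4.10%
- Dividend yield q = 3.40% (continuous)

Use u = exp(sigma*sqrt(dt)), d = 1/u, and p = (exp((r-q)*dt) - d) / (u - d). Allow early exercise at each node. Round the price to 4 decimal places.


dt = T/N = 1.000000
u = exp(sigma*sqrt(dt)) = 1.698932; d = 1/u = 0.588605
p = (exp((r-q)*dt) - d) / (u - d) = 0.376843
Discount per step: exp(-r*dt) = 0.959829
Stock lattice S(k, i) with i counting down-moves:
  k=0: S(0,0) = 56.1400
  k=1: S(1,0) = 95.3781; S(1,1) = 33.0443
  k=2: S(2,0) = 162.0409; S(2,1) = 56.1400; S(2,2) = 19.4500
Terminal payoffs V(N, i) = max(S_T - K, 0):
  V(2,0) = 112.850867; V(2,1) = 6.950000; V(2,2) = 0.000000
Backward induction: V(k, i) = exp(-r*dt) * [p * V(k+1, i) + (1-p) * V(k+1, i+1)]; then take max(V_cont, immediate exercise) for American.
  V(1,0) = exp(-r*dt) * [p*112.850867 + (1-p)*6.950000] = 44.975720; exercise = 46.188060; V(1,0) = max -> 46.188060
  V(1,1) = exp(-r*dt) * [p*6.950000 + (1-p)*0.000000] = 2.513852; exercise = 0.000000; V(1,1) = max -> 2.513852
  V(0,0) = exp(-r*dt) * [p*46.188060 + (1-p)*2.513852] = 18.210062; exercise = 6.950000; V(0,0) = max -> 18.210062

Answer: Price = V(0,0) = 18.2101


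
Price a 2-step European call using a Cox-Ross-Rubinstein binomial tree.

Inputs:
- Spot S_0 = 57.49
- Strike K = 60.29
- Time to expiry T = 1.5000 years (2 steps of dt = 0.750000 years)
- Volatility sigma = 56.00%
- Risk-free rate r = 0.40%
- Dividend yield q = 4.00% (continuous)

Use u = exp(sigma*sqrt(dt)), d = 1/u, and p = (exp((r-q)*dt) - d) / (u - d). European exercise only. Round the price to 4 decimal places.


dt = T/N = 0.750000
u = exp(sigma*sqrt(dt)) = 1.624133; d = 1/u = 0.615713
p = (exp((r-q)*dt) - d) / (u - d) = 0.354662
Discount per step: exp(-r*dt) = 0.997004
Stock lattice S(k, i) with i counting down-moves:
  k=0: S(0,0) = 57.4900
  k=1: S(1,0) = 93.3714; S(1,1) = 35.3973
  k=2: S(2,0) = 151.6476; S(2,1) = 57.4900; S(2,2) = 21.7946
Terminal payoffs V(N, i) = max(S_T - K, 0):
  V(2,0) = 91.357610; V(2,1) = 0.000000; V(2,2) = 0.000000
Backward induction: V(k, i) = exp(-r*dt) * [p * V(k+1, i) + (1-p) * V(k+1, i+1)].
  V(1,0) = exp(-r*dt) * [p*91.357610 + (1-p)*0.000000] = 32.304005
  V(1,1) = exp(-r*dt) * [p*0.000000 + (1-p)*0.000000] = 0.000000
  V(0,0) = exp(-r*dt) * [p*32.304005 + (1-p)*0.000000] = 11.422680

Answer: Price = V(0,0) = 11.4227


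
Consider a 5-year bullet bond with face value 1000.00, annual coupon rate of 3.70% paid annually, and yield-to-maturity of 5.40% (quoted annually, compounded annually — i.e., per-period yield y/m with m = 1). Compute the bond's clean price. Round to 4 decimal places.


Answer: Price = 927.2057

Derivation:
Coupon per period c = face * coupon_rate / m = 37.000000
Periods per year m = 1; per-period yield y/m = 0.054000
Number of cashflows N = 5
Cashflows (t years, CF_t, discount factor 1/(1+y/m)^(m*t), PV):
  t = 1.0000: CF_t = 37.000000, DF = 0.948767, PV = 35.104364
  t = 2.0000: CF_t = 37.000000, DF = 0.900158, PV = 33.305849
  t = 3.0000: CF_t = 37.000000, DF = 0.854040, PV = 31.599477
  t = 4.0000: CF_t = 37.000000, DF = 0.810285, PV = 29.980528
  t = 5.0000: CF_t = 1037.000000, DF = 0.768771, PV = 797.215441
Price P = sum_t PV_t = 927.205659


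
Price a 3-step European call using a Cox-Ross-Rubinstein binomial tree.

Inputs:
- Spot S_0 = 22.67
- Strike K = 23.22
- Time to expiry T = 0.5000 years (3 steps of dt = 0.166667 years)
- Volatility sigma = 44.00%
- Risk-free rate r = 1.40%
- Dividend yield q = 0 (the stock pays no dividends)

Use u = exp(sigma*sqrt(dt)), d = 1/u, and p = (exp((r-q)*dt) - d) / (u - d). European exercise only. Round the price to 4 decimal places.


Answer: Price = V(0,0) = 2.8650

Derivation:
dt = T/N = 0.166667
u = exp(sigma*sqrt(dt)) = 1.196774; d = 1/u = 0.835580
p = (exp((r-q)*dt) - d) / (u - d) = 0.461681
Discount per step: exp(-r*dt) = 0.997669
Stock lattice S(k, i) with i counting down-moves:
  k=0: S(0,0) = 22.6700
  k=1: S(1,0) = 27.1309; S(1,1) = 18.9426
  k=2: S(2,0) = 32.4695; S(2,1) = 22.6700; S(2,2) = 15.8281
  k=3: S(3,0) = 38.8586; S(3,1) = 27.1309; S(3,2) = 18.9426; S(3,3) = 13.2256
Terminal payoffs V(N, i) = max(S_T - K, 0):
  V(3,0) = 15.638631; V(3,1) = 3.910857; V(3,2) = 0.000000; V(3,3) = 0.000000
Backward induction: V(k, i) = exp(-r*dt) * [p * V(k+1, i) + (1-p) * V(k+1, i+1)].
  V(2,0) = exp(-r*dt) * [p*15.638631 + (1-p)*3.910857] = 9.303609
  V(2,1) = exp(-r*dt) * [p*3.910857 + (1-p)*0.000000] = 1.801359
  V(2,2) = exp(-r*dt) * [p*0.000000 + (1-p)*0.000000] = 0.000000
  V(1,0) = exp(-r*dt) * [p*9.303609 + (1-p)*1.801359] = 5.252732
  V(1,1) = exp(-r*dt) * [p*1.801359 + (1-p)*0.000000] = 0.829714
  V(0,0) = exp(-r*dt) * [p*5.252732 + (1-p)*0.829714] = 2.865043


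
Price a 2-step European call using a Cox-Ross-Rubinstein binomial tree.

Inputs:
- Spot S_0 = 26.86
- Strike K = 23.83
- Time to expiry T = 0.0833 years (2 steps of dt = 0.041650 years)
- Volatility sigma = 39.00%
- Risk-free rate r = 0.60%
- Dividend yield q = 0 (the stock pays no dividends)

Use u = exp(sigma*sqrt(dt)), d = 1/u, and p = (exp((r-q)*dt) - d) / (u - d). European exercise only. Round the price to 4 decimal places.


Answer: Price = V(0,0) = 3.2897

Derivation:
dt = T/N = 0.041650
u = exp(sigma*sqrt(dt)) = 1.082846; d = 1/u = 0.923493
p = (exp((r-q)*dt) - d) / (u - d) = 0.481681
Discount per step: exp(-r*dt) = 0.999750
Stock lattice S(k, i) with i counting down-moves:
  k=0: S(0,0) = 26.8600
  k=1: S(1,0) = 29.0852; S(1,1) = 24.8050
  k=2: S(2,0) = 31.4948; S(2,1) = 26.8600; S(2,2) = 22.9072
Terminal payoffs V(N, i) = max(S_T - K, 0):
  V(2,0) = 7.664823; V(2,1) = 3.030000; V(2,2) = 0.000000
Backward induction: V(k, i) = exp(-r*dt) * [p * V(k+1, i) + (1-p) * V(k+1, i+1)].
  V(1,0) = exp(-r*dt) * [p*7.664823 + (1-p)*3.030000] = 5.261190
  V(1,1) = exp(-r*dt) * [p*3.030000 + (1-p)*0.000000] = 1.459128
  V(0,0) = exp(-r*dt) * [p*5.261190 + (1-p)*1.459128] = 3.289686


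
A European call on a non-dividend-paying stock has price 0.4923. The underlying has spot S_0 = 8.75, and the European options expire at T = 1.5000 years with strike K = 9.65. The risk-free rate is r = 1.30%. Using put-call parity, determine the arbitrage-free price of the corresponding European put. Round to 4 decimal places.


Put-call parity: C - P = S_0 * exp(-qT) - K * exp(-rT).
S_0 * exp(-qT) = 8.7500 * 1.00000000 = 8.75000000
K * exp(-rT) = 9.6500 * 0.98068890 = 9.46364784
P = C - S*exp(-qT) + K*exp(-rT)
P = 0.4923 - 8.75000000 + 9.46364784 = 1.2059

Answer: Put price = 1.2059


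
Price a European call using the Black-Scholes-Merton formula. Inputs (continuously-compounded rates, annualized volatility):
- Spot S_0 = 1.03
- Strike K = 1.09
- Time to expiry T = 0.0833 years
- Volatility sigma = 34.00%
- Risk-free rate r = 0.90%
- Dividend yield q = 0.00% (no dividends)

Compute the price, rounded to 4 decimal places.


Answer: Price = 0.0184

Derivation:
d1 = (ln(S/K) + (r - q + 0.5*sigma^2) * T) / (sigma * sqrt(T)) = -0.52027411
d2 = d1 - sigma * sqrt(T) = -0.61840403
exp(-rT) = 0.99925058; exp(-qT) = 1.00000000
C = S_0 * exp(-qT) * N(d1) - K * exp(-rT) * N(d2)
N(d1) = 0.30143627; N(d2) = 0.26815452
C = 1.0300 * 1.00000000 * 0.30143627 - 1.0900 * 0.99925058 * 0.26815452 = 0.0184


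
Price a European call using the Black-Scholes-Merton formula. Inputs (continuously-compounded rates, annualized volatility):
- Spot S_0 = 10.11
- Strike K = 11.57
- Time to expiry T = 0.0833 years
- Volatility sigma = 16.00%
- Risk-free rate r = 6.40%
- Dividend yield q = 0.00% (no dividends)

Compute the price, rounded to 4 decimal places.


Answer: Price = 0.0004

Derivation:
d1 = (ln(S/K) + (r - q + 0.5*sigma^2) * T) / (sigma * sqrt(T)) = -2.78251309
d2 = d1 - sigma * sqrt(T) = -2.82869187
exp(-rT) = 0.99468299; exp(-qT) = 1.00000000
C = S_0 * exp(-qT) * N(d1) - K * exp(-rT) * N(d2)
N(d1) = 0.00269698; N(d2) = 0.00233693
C = 10.1100 * 1.00000000 * 0.00269698 - 11.5700 * 0.99468299 * 0.00233693 = 0.0004


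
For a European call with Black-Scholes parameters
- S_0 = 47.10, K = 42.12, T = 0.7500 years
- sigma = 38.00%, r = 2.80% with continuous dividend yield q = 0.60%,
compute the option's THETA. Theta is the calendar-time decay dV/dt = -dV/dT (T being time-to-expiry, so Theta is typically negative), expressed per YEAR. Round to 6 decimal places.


Answer: Theta = -4.000053

Derivation:
d1 = 0.5542572118; d2 = 0.2251675584
phi(d1) = 0.3421387024; exp(-qT) = 0.9955101098; exp(-rT) = 0.9792189646
Theta = -S*exp(-qT)*phi(d1)*sigma/(2*sqrt(T)) - r*K*exp(-rT)*N(d2) + q*S*exp(-qT)*N(d1)
N(d1) = 0.7102985855; N(d2) = 0.5890755370; sqrt(T) = 0.8660254038
Term 1 = -47.1000 * 0.9955101098 * 0.3421387024 * 0.3800 / (2 * 0.8660254038) = -3.5195874070
Term 2 = -0.0280 * 42.1200 * 0.9792189646 * 0.5890755370 = -0.6802948724
Term 3 = 0.0060 * 47.1000 * 0.9955101098 * 0.7102985855 = 0.1998291229
Theta = -3.5195874070 + (-0.6802948724) + (0.1998291229) = -4.000053


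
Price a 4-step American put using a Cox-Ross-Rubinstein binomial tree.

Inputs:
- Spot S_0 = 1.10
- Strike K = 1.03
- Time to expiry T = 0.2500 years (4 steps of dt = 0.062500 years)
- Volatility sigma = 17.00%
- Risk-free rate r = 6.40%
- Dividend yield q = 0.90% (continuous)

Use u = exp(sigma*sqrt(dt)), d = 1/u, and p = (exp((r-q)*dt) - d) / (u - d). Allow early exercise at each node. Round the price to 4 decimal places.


Answer: Price = V(0,0) = 0.0095

Derivation:
dt = T/N = 0.062500
u = exp(sigma*sqrt(dt)) = 1.043416; d = 1/u = 0.958390
p = (exp((r-q)*dt) - d) / (u - d) = 0.529875
Discount per step: exp(-r*dt) = 0.996008
Stock lattice S(k, i) with i counting down-moves:
  k=0: S(0,0) = 1.1000
  k=1: S(1,0) = 1.1478; S(1,1) = 1.0542
  k=2: S(2,0) = 1.1976; S(2,1) = 1.1000; S(2,2) = 1.0104
  k=3: S(3,0) = 1.2496; S(3,1) = 1.1478; S(3,2) = 1.0542; S(3,3) = 0.9683
  k=4: S(4,0) = 1.3038; S(4,1) = 1.1976; S(4,2) = 1.1000; S(4,3) = 1.0104; S(4,4) = 0.9280
Terminal payoffs V(N, i) = max(K - S_T, 0):
  V(4,0) = 0.000000; V(4,1) = 0.000000; V(4,2) = 0.000000; V(4,3) = 0.019636; V(4,4) = 0.101969
Backward induction: V(k, i) = exp(-r*dt) * [p * V(k+1, i) + (1-p) * V(k+1, i+1)]; then take max(V_cont, immediate exercise) for American.
  V(3,0) = exp(-r*dt) * [p*0.000000 + (1-p)*0.000000] = 0.000000; exercise = 0.000000; V(3,0) = max -> 0.000000
  V(3,1) = exp(-r*dt) * [p*0.000000 + (1-p)*0.000000] = 0.000000; exercise = 0.000000; V(3,1) = max -> 0.000000
  V(3,2) = exp(-r*dt) * [p*0.000000 + (1-p)*0.019636] = 0.009195; exercise = 0.000000; V(3,2) = max -> 0.009195
  V(3,3) = exp(-r*dt) * [p*0.019636 + (1-p)*0.101969] = 0.058110; exercise = 0.061677; V(3,3) = max -> 0.061677
  V(2,0) = exp(-r*dt) * [p*0.000000 + (1-p)*0.000000] = 0.000000; exercise = 0.000000; V(2,0) = max -> 0.000000
  V(2,1) = exp(-r*dt) * [p*0.000000 + (1-p)*0.009195] = 0.004305; exercise = 0.000000; V(2,1) = max -> 0.004305
  V(2,2) = exp(-r*dt) * [p*0.009195 + (1-p)*0.061677] = 0.033733; exercise = 0.019636; V(2,2) = max -> 0.033733
  V(1,0) = exp(-r*dt) * [p*0.000000 + (1-p)*0.004305] = 0.002016; exercise = 0.000000; V(1,0) = max -> 0.002016
  V(1,1) = exp(-r*dt) * [p*0.004305 + (1-p)*0.033733] = 0.018068; exercise = 0.000000; V(1,1) = max -> 0.018068
  V(0,0) = exp(-r*dt) * [p*0.002016 + (1-p)*0.018068] = 0.009524; exercise = 0.000000; V(0,0) = max -> 0.009524


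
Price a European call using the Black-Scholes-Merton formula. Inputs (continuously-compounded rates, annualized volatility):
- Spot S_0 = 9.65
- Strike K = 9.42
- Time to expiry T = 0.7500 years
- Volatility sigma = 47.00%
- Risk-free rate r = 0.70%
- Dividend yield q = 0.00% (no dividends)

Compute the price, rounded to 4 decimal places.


d1 = (ln(S/K) + (r - q + 0.5*sigma^2) * T) / (sigma * sqrt(T)) = 0.27567941
d2 = d1 - sigma * sqrt(T) = -0.13135253
exp(-rT) = 0.99476376; exp(-qT) = 1.00000000
C = S_0 * exp(-qT) * N(d1) - K * exp(-rT) * N(d2)
N(d1) = 0.60860285; N(d2) = 0.44774822
C = 9.6500 * 1.00000000 * 0.60860285 - 9.4200 * 0.99476376 * 0.44774822 = 1.6773

Answer: Price = 1.6773


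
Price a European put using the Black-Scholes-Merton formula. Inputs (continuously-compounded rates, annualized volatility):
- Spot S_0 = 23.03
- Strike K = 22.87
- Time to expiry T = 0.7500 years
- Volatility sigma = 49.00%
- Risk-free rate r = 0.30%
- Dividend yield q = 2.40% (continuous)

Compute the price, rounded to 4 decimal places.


d1 = (ln(S/K) + (r - q + 0.5*sigma^2) * T) / (sigma * sqrt(T)) = 0.19148990
d2 = d1 - sigma * sqrt(T) = -0.23286255
exp(-rT) = 0.99775253; exp(-qT) = 0.98216103
P = K * exp(-rT) * N(-d2) - S_0 * exp(-qT) * N(-d1)
N(-d1) = 0.42407090; N(-d2) = 0.59206593
P = 22.8700 * 0.99775253 * 0.59206593 - 23.0300 * 0.98216103 * 0.42407090 = 3.9180

Answer: Price = 3.9180


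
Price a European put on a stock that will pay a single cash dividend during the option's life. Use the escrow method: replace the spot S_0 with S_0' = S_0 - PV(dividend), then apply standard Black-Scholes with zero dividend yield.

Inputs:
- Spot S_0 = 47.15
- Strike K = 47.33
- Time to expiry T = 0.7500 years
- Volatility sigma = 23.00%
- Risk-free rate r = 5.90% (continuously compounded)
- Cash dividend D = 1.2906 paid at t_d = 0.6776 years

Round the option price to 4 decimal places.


Answer: Price = 3.3115

Derivation:
PV(D) = D * exp(-r * t_d) = 1.2906 * 0.96081019 = 1.24002163
S_0' = S_0 - PV(D) = 47.1500 - 1.24002163 = 45.90997837
d1 = (ln(S_0'/K) + (r + sigma^2/2)*T) / (sigma*sqrt(T)) = 0.16881543
d2 = d1 - sigma*sqrt(T) = -0.03037042
exp(-rT) = 0.95671475
N(-d1) = 0.43297091; N(-d2) = 0.51211418
P = K * exp(-rT) * N(-d2) - S_0' * N(-d1) = 47.3300 * 0.95671475 * 0.51211418 - 45.90997837 * 0.43297091 = 3.3115


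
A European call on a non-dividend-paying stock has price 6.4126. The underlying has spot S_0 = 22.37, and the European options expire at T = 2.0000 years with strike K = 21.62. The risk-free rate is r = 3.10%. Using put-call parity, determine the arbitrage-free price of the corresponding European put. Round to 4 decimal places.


Answer: Put price = 4.3629

Derivation:
Put-call parity: C - P = S_0 * exp(-qT) - K * exp(-rT).
S_0 * exp(-qT) = 22.3700 * 1.00000000 = 22.37000000
K * exp(-rT) = 21.6200 * 0.93988289 = 20.32026801
P = C - S*exp(-qT) + K*exp(-rT)
P = 6.4126 - 22.37000000 + 20.32026801 = 4.3629


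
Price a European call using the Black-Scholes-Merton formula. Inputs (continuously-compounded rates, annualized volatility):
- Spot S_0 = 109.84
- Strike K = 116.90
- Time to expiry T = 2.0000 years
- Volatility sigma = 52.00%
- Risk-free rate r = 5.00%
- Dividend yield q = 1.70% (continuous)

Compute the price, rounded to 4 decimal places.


Answer: Price = 30.6000

Derivation:
d1 = (ln(S/K) + (r - q + 0.5*sigma^2) * T) / (sigma * sqrt(T)) = 0.37273488
d2 = d1 - sigma * sqrt(T) = -0.36265618
exp(-rT) = 0.90483742; exp(-qT) = 0.96657150
C = S_0 * exp(-qT) * N(d1) - K * exp(-rT) * N(d2)
N(d1) = 0.64532711; N(d2) = 0.35843087
C = 109.8400 * 0.96657150 * 0.64532711 - 116.9000 * 0.90483742 * 0.35843087 = 30.6000


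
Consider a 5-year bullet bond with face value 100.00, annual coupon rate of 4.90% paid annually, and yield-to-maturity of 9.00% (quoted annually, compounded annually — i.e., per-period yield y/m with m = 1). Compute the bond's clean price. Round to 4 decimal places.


Coupon per period c = face * coupon_rate / m = 4.900000
Periods per year m = 1; per-period yield y/m = 0.090000
Number of cashflows N = 5
Cashflows (t years, CF_t, discount factor 1/(1+y/m)^(m*t), PV):
  t = 1.0000: CF_t = 4.900000, DF = 0.917431, PV = 4.495413
  t = 2.0000: CF_t = 4.900000, DF = 0.841680, PV = 4.124232
  t = 3.0000: CF_t = 4.900000, DF = 0.772183, PV = 3.783699
  t = 4.0000: CF_t = 4.900000, DF = 0.708425, PV = 3.471284
  t = 5.0000: CF_t = 104.900000, DF = 0.649931, PV = 68.177802
Price P = sum_t PV_t = 84.052430

Answer: Price = 84.0524


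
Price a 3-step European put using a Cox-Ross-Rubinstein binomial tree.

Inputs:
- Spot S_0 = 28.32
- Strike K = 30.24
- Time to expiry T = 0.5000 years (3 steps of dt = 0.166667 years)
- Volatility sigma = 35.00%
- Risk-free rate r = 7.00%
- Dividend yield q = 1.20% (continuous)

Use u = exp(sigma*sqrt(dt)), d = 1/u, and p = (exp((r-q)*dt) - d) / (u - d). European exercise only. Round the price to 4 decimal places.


Answer: Price = V(0,0) = 3.5067

Derivation:
dt = T/N = 0.166667
u = exp(sigma*sqrt(dt)) = 1.153599; d = 1/u = 0.866852
p = (exp((r-q)*dt) - d) / (u - d) = 0.498214
Discount per step: exp(-r*dt) = 0.988401
Stock lattice S(k, i) with i counting down-moves:
  k=0: S(0,0) = 28.3200
  k=1: S(1,0) = 32.6699; S(1,1) = 24.5493
  k=2: S(2,0) = 37.6880; S(2,1) = 28.3200; S(2,2) = 21.2806
  k=3: S(3,0) = 43.4769; S(3,1) = 32.6699; S(3,2) = 24.5493; S(3,3) = 18.4471
Terminal payoffs V(N, i) = max(K - S_T, 0):
  V(3,0) = 0.000000; V(3,1) = 0.000000; V(3,2) = 5.690748; V(3,3) = 11.792893
Backward induction: V(k, i) = exp(-r*dt) * [p * V(k+1, i) + (1-p) * V(k+1, i+1)].
  V(2,0) = exp(-r*dt) * [p*0.000000 + (1-p)*0.000000] = 0.000000
  V(2,1) = exp(-r*dt) * [p*0.000000 + (1-p)*5.690748] = 2.822418
  V(2,2) = exp(-r*dt) * [p*5.690748 + (1-p)*11.792893] = 8.651198
  V(1,0) = exp(-r*dt) * [p*0.000000 + (1-p)*2.822418] = 1.399823
  V(1,1) = exp(-r*dt) * [p*2.822418 + (1-p)*8.651198] = 5.680558
  V(0,0) = exp(-r*dt) * [p*1.399823 + (1-p)*5.680558] = 3.506686


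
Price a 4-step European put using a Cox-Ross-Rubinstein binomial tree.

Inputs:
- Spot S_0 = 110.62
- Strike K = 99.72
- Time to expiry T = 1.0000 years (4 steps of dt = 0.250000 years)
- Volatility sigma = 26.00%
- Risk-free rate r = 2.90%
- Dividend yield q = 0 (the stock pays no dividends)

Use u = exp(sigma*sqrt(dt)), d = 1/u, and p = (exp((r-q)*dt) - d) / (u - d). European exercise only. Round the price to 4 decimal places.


Answer: Price = V(0,0) = 5.7047

Derivation:
dt = T/N = 0.250000
u = exp(sigma*sqrt(dt)) = 1.138828; d = 1/u = 0.878095
p = (exp((r-q)*dt) - d) / (u - d) = 0.495453
Discount per step: exp(-r*dt) = 0.992776
Stock lattice S(k, i) with i counting down-moves:
  k=0: S(0,0) = 110.6200
  k=1: S(1,0) = 125.9772; S(1,1) = 97.1349
  k=2: S(2,0) = 143.4664; S(2,1) = 110.6200; S(2,2) = 85.2937
  k=3: S(3,0) = 163.3836; S(3,1) = 125.9772; S(3,2) = 97.1349; S(3,3) = 74.8960
  k=4: S(4,0) = 186.0659; S(4,1) = 143.4664; S(4,2) = 110.6200; S(4,3) = 85.2937; S(4,4) = 65.7659
Terminal payoffs V(N, i) = max(K - S_T, 0):
  V(4,0) = 0.000000; V(4,1) = 0.000000; V(4,2) = 0.000000; V(4,3) = 14.426274; V(4,4) = 33.954137
Backward induction: V(k, i) = exp(-r*dt) * [p * V(k+1, i) + (1-p) * V(k+1, i+1)].
  V(3,0) = exp(-r*dt) * [p*0.000000 + (1-p)*0.000000] = 0.000000
  V(3,1) = exp(-r*dt) * [p*0.000000 + (1-p)*0.000000] = 0.000000
  V(3,2) = exp(-r*dt) * [p*0.000000 + (1-p)*14.426274] = 7.226154
  V(3,3) = exp(-r*dt) * [p*14.426274 + (1-p)*33.954137] = 24.103613
  V(2,0) = exp(-r*dt) * [p*0.000000 + (1-p)*0.000000] = 0.000000
  V(2,1) = exp(-r*dt) * [p*0.000000 + (1-p)*7.226154] = 3.619597
  V(2,2) = exp(-r*dt) * [p*7.226154 + (1-p)*24.103613] = 15.627912
  V(1,0) = exp(-r*dt) * [p*0.000000 + (1-p)*3.619597] = 1.813064
  V(1,1) = exp(-r*dt) * [p*3.619597 + (1-p)*15.627912] = 9.608442
  V(0,0) = exp(-r*dt) * [p*1.813064 + (1-p)*9.608442] = 5.704690


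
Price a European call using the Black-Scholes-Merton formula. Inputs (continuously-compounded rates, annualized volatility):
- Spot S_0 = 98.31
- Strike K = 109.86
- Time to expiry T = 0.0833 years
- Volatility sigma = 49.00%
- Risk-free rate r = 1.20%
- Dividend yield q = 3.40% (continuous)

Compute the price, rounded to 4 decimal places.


Answer: Price = 1.7657

Derivation:
d1 = (ln(S/K) + (r - q + 0.5*sigma^2) * T) / (sigma * sqrt(T)) = -0.72770242
d2 = d1 - sigma * sqrt(T) = -0.86912494
exp(-rT) = 0.99900090; exp(-qT) = 0.99717181
C = S_0 * exp(-qT) * N(d1) - K * exp(-rT) * N(d2)
N(d1) = 0.23339789; N(d2) = 0.19238940
C = 98.3100 * 0.99717181 * 0.23339789 - 109.8600 * 0.99900090 * 0.19238940 = 1.7657


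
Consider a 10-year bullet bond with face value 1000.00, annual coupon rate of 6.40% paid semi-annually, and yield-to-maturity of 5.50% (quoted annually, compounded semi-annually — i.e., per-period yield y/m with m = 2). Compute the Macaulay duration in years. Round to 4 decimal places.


Answer: Macaulay duration = 7.6292 years

Derivation:
Coupon per period c = face * coupon_rate / m = 32.000000
Periods per year m = 2; per-period yield y/m = 0.027500
Number of cashflows N = 20
Cashflows (t years, CF_t, discount factor 1/(1+y/m)^(m*t), PV):
  t = 0.5000: CF_t = 32.000000, DF = 0.973236, PV = 31.143552
  t = 1.0000: CF_t = 32.000000, DF = 0.947188, PV = 30.310027
  t = 1.5000: CF_t = 32.000000, DF = 0.921838, PV = 29.498809
  t = 2.0000: CF_t = 32.000000, DF = 0.897166, PV = 28.709303
  t = 2.5000: CF_t = 32.000000, DF = 0.873154, PV = 27.940928
  t = 3.0000: CF_t = 32.000000, DF = 0.849785, PV = 27.193117
  t = 3.5000: CF_t = 32.000000, DF = 0.827041, PV = 26.465321
  t = 4.0000: CF_t = 32.000000, DF = 0.804906, PV = 25.757003
  t = 4.5000: CF_t = 32.000000, DF = 0.783364, PV = 25.067643
  t = 5.0000: CF_t = 32.000000, DF = 0.762398, PV = 24.396733
  t = 5.5000: CF_t = 32.000000, DF = 0.741993, PV = 23.743779
  t = 6.0000: CF_t = 32.000000, DF = 0.722134, PV = 23.108301
  t = 6.5000: CF_t = 32.000000, DF = 0.702807, PV = 22.489830
  t = 7.0000: CF_t = 32.000000, DF = 0.683997, PV = 21.887913
  t = 7.5000: CF_t = 32.000000, DF = 0.665691, PV = 21.302105
  t = 8.0000: CF_t = 32.000000, DF = 0.647874, PV = 20.731976
  t = 8.5000: CF_t = 32.000000, DF = 0.630535, PV = 20.177105
  t = 9.0000: CF_t = 32.000000, DF = 0.613659, PV = 19.637085
  t = 9.5000: CF_t = 32.000000, DF = 0.597235, PV = 19.111519
  t = 10.0000: CF_t = 1032.000000, DF = 0.581251, PV = 599.850584
Price P = sum_t PV_t = 1068.522635
Macaulay numerator sum_t t * PV_t:
  t * PV_t at t = 0.5000: 15.571776
  t * PV_t at t = 1.0000: 30.310027
  t * PV_t at t = 1.5000: 44.248214
  t * PV_t at t = 2.0000: 57.418607
  t * PV_t at t = 2.5000: 69.852320
  t * PV_t at t = 3.0000: 81.579352
  t * PV_t at t = 3.5000: 92.628623
  t * PV_t at t = 4.0000: 103.028013
  t * PV_t at t = 4.5000: 112.804394
  t * PV_t at t = 5.0000: 121.983665
  t * PV_t at t = 5.5000: 130.590785
  t * PV_t at t = 6.0000: 138.649805
  t * PV_t at t = 6.5000: 146.183898
  t * PV_t at t = 7.0000: 153.215390
  t * PV_t at t = 7.5000: 159.765787
  t * PV_t at t = 8.0000: 165.855805
  t * PV_t at t = 8.5000: 171.505394
  t * PV_t at t = 9.0000: 176.733768
  t * PV_t at t = 9.5000: 181.559427
  t * PV_t at t = 10.0000: 5998.505844
Macaulay duration D = (sum_t t * PV_t) / P = 8151.990894 / 1068.522635 = 7.629217
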